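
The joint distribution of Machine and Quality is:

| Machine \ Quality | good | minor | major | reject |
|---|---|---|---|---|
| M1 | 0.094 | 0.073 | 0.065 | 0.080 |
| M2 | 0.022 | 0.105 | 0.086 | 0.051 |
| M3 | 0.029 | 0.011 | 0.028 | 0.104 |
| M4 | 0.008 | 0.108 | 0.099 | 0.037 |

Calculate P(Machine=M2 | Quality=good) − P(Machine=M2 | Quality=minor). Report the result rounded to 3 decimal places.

-0.210

P(Quality=good) = 0.094 + 0.022 + 0.029 + 0.008 = 0.153; P(Machine=M2 | Quality=good) = 0.022/0.153 = 0.1438.
P(Quality=minor) = 0.073 + 0.105 + 0.011 + 0.108 = 0.297; P(Machine=M2 | Quality=minor) = 0.105/0.297 = 0.3535.
Difference = -0.210.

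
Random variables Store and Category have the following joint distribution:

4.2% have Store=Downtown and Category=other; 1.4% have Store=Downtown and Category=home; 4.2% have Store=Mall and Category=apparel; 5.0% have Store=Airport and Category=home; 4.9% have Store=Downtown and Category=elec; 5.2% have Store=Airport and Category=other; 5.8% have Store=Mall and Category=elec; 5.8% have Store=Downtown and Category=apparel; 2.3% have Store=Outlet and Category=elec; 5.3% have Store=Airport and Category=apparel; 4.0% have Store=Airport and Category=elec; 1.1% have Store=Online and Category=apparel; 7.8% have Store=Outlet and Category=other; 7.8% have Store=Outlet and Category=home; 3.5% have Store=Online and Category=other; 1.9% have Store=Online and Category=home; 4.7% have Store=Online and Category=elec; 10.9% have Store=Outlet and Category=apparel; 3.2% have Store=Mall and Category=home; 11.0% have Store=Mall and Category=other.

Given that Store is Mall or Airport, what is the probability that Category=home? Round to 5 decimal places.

0.18764

P(Store=Mall) = 0.042 + 0.058 + 0.032 + 0.110 = 0.242.
P(Store=Airport) = 0.053 + 0.040 + 0.050 + 0.052 = 0.195.
P(Store ∈ {Mall, Airport}) = 0.242 + 0.195 = 0.437; P(Category=home, Store ∈ {Mall, Airport}) = 0.032 + 0.050 = 0.082.
P(Category=home | Store ∈ {Mall, Airport}) = 0.082/0.437 = 0.18764.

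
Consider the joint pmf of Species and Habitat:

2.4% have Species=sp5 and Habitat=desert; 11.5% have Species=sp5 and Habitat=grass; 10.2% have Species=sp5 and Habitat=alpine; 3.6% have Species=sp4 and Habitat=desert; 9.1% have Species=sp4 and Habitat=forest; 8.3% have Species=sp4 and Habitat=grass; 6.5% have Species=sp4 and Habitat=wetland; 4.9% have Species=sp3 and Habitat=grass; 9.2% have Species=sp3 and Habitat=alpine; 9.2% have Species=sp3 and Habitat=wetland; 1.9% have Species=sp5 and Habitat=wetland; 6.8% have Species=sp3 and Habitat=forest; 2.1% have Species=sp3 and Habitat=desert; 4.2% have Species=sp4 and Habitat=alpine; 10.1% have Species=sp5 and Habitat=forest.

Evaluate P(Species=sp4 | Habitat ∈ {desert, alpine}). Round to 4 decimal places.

0.2461

P(Habitat=desert) = 0.021 + 0.036 + 0.024 = 0.081.
P(Habitat=alpine) = 0.092 + 0.042 + 0.102 = 0.236.
P(Habitat ∈ {desert, alpine}) = 0.081 + 0.236 = 0.317; P(Species=sp4, Habitat ∈ {desert, alpine}) = 0.036 + 0.042 = 0.078.
P(Species=sp4 | Habitat ∈ {desert, alpine}) = 0.078/0.317 = 0.2461.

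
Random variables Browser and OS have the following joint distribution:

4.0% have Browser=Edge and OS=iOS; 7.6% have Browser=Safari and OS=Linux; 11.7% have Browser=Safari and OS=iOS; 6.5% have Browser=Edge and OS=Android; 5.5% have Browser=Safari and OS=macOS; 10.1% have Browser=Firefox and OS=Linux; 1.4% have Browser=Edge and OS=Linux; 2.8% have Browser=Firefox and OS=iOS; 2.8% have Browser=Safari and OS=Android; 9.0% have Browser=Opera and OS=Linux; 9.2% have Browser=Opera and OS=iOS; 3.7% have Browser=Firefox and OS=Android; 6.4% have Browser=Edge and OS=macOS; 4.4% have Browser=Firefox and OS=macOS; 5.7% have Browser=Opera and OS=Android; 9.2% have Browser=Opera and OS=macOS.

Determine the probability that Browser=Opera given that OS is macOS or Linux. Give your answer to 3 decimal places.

P(OS=macOS) = 0.044 + 0.055 + 0.064 + 0.092 = 0.255.
P(OS=Linux) = 0.101 + 0.076 + 0.014 + 0.090 = 0.281.
P(OS ∈ {macOS, Linux}) = 0.255 + 0.281 = 0.536; P(Browser=Opera, OS ∈ {macOS, Linux}) = 0.092 + 0.090 = 0.182.
P(Browser=Opera | OS ∈ {macOS, Linux}) = 0.182/0.536 = 0.340.

0.340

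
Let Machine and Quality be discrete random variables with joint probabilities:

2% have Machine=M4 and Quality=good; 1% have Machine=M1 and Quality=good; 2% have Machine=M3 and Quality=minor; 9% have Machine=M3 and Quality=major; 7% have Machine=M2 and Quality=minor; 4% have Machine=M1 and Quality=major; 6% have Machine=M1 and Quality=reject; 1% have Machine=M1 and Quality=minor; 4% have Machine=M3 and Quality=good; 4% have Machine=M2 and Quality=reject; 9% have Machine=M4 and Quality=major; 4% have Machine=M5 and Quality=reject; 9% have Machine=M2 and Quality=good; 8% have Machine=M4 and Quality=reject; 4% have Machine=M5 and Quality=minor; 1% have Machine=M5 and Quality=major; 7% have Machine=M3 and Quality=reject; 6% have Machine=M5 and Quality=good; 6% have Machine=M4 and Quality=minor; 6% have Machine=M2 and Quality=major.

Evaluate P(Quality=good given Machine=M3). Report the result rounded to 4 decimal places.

P(Machine=M3) = 0.04 + 0.02 + 0.09 + 0.07 = 0.22.
P(Quality=good | Machine=M3) = 0.04/0.22 = 0.1818.

0.1818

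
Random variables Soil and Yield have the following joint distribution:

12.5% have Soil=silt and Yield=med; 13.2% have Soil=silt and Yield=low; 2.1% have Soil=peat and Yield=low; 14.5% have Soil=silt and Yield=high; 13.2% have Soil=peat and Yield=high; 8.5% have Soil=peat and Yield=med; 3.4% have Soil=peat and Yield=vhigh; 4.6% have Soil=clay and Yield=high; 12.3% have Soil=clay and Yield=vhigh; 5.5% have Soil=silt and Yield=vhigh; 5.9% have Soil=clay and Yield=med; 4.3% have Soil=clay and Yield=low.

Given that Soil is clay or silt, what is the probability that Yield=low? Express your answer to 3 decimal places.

0.240

P(Soil=clay) = 0.043 + 0.059 + 0.046 + 0.123 = 0.271.
P(Soil=silt) = 0.132 + 0.125 + 0.145 + 0.055 = 0.457.
P(Soil ∈ {clay, silt}) = 0.271 + 0.457 = 0.728; P(Yield=low, Soil ∈ {clay, silt}) = 0.043 + 0.132 = 0.175.
P(Yield=low | Soil ∈ {clay, silt}) = 0.175/0.728 = 0.240.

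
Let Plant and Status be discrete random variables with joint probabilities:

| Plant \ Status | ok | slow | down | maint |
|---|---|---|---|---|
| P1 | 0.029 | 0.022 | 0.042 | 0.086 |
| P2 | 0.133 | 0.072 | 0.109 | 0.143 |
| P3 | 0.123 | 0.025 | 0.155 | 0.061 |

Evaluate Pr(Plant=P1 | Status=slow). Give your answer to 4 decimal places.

P(Status=slow) = 0.022 + 0.072 + 0.025 = 0.119.
P(Plant=P1 | Status=slow) = 0.022/0.119 = 0.1849.

0.1849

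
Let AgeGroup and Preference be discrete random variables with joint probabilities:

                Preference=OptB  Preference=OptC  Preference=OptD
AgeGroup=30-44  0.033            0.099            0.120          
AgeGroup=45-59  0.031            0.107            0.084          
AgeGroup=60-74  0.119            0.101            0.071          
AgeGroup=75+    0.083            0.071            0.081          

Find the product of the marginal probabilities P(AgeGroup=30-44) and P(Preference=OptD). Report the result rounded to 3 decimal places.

0.090

P(AgeGroup=30-44) = 0.033 + 0.099 + 0.120 = 0.252.
P(Preference=OptD) = 0.120 + 0.084 + 0.071 + 0.081 = 0.356.
Product: 0.252 × 0.356 = 0.090.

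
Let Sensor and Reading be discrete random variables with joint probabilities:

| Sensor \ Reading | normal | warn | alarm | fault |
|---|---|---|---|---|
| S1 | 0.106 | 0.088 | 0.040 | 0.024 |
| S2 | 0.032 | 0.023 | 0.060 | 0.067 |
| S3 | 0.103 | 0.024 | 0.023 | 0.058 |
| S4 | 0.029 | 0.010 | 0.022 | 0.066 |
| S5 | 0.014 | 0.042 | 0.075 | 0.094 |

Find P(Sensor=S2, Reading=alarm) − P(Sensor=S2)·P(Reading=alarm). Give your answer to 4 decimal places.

P(Sensor=S2) = 0.032 + 0.023 + 0.060 + 0.067 = 0.182.
P(Reading=alarm) = 0.040 + 0.060 + 0.023 + 0.022 + 0.075 = 0.220.
P(Sensor=S2, Reading=alarm) − P(Sensor=S2)P(Reading=alarm) = 0.060 − 0.182×0.220 = 0.0200.

0.0200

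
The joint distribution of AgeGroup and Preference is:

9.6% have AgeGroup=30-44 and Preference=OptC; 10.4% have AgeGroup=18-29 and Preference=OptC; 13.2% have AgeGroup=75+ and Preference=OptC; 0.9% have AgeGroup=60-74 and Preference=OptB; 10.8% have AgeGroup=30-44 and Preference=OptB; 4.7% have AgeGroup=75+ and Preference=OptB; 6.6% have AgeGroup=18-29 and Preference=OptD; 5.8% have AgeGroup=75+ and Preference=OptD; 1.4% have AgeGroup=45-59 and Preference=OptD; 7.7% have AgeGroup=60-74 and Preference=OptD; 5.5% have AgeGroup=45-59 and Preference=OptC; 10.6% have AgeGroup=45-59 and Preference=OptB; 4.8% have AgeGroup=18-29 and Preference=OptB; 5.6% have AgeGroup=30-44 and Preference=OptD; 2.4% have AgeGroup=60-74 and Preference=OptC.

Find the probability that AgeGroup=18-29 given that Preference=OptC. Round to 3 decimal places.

0.253

P(Preference=OptC) = 0.104 + 0.096 + 0.055 + 0.024 + 0.132 = 0.411.
P(AgeGroup=18-29 | Preference=OptC) = 0.104/0.411 = 0.253.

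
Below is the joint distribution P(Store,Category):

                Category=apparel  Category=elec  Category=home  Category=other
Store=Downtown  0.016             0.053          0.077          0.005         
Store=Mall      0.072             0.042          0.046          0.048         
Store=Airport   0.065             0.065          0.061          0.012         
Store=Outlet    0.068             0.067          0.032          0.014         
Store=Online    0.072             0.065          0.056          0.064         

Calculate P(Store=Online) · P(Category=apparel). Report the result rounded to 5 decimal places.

0.07530

P(Store=Online) = 0.072 + 0.065 + 0.056 + 0.064 = 0.257.
P(Category=apparel) = 0.016 + 0.072 + 0.065 + 0.068 + 0.072 = 0.293.
Product: 0.257 × 0.293 = 0.07530.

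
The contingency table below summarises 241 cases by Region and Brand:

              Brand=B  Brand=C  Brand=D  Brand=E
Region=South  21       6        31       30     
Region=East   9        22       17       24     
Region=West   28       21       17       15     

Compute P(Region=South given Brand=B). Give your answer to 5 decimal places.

Total with Brand=B: 21 + 9 + 28 = 58.
P(Region=South | Brand=B) = 21/58 = 0.36207.

0.36207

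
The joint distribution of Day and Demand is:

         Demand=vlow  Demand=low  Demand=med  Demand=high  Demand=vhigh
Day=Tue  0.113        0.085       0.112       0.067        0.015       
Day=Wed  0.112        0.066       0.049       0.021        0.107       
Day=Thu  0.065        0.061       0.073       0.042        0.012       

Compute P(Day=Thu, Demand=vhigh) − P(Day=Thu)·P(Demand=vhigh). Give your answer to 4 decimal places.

-0.0219

P(Day=Thu) = 0.065 + 0.061 + 0.073 + 0.042 + 0.012 = 0.253.
P(Demand=vhigh) = 0.015 + 0.107 + 0.012 = 0.134.
P(Day=Thu, Demand=vhigh) − P(Day=Thu)P(Demand=vhigh) = 0.012 − 0.253×0.134 = -0.0219.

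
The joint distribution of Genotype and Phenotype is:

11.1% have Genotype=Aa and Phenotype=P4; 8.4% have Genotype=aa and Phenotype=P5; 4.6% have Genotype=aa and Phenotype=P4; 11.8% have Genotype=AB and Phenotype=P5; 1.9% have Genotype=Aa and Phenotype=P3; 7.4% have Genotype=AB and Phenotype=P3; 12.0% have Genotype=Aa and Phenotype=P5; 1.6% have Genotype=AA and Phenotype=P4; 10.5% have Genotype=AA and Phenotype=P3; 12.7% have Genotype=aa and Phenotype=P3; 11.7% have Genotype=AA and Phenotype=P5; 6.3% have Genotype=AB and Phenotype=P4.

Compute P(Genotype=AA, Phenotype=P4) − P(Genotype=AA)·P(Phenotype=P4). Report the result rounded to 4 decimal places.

P(Genotype=AA) = 0.105 + 0.016 + 0.117 = 0.238.
P(Phenotype=P4) = 0.016 + 0.111 + 0.046 + 0.063 = 0.236.
P(Genotype=AA, Phenotype=P4) − P(Genotype=AA)P(Phenotype=P4) = 0.016 − 0.238×0.236 = -0.0402.

-0.0402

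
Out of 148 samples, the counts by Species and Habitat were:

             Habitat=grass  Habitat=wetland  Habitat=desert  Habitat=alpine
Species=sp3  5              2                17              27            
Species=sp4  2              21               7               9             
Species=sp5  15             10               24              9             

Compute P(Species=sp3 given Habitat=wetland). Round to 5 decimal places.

Total with Habitat=wetland: 2 + 21 + 10 = 33.
P(Species=sp3 | Habitat=wetland) = 2/33 = 0.06061.

0.06061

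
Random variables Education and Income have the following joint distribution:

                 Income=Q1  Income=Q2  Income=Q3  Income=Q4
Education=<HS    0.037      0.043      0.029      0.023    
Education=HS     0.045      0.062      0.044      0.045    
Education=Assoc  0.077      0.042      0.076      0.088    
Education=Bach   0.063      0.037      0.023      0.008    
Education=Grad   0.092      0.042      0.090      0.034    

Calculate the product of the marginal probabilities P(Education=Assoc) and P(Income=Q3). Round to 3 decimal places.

0.074

P(Education=Assoc) = 0.077 + 0.042 + 0.076 + 0.088 = 0.283.
P(Income=Q3) = 0.029 + 0.044 + 0.076 + 0.023 + 0.090 = 0.262.
Product: 0.283 × 0.262 = 0.074.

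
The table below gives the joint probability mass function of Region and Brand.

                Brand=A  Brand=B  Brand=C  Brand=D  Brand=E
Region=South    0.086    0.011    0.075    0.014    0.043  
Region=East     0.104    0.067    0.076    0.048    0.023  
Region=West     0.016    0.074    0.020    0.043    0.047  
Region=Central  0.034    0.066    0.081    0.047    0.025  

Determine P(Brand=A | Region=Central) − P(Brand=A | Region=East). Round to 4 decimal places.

P(Region=Central) = 0.034 + 0.066 + 0.081 + 0.047 + 0.025 = 0.253; P(Brand=A | Region=Central) = 0.034/0.253 = 0.13439.
P(Region=East) = 0.104 + 0.067 + 0.076 + 0.048 + 0.023 = 0.318; P(Brand=A | Region=East) = 0.104/0.318 = 0.32704.
Difference = -0.1927.

-0.1927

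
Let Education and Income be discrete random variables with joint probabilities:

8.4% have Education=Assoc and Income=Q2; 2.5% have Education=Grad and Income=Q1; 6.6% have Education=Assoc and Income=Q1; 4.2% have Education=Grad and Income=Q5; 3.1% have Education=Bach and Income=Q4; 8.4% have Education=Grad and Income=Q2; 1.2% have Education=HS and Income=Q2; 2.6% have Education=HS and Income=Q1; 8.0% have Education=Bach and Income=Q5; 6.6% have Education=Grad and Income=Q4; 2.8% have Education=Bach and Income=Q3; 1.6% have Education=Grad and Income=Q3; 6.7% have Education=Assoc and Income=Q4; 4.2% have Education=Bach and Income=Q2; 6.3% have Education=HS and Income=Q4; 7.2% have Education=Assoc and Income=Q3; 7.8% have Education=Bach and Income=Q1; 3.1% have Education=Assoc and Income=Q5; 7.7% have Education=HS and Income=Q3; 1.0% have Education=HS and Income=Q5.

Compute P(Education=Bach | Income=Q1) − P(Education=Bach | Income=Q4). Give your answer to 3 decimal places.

P(Income=Q1) = 0.026 + 0.066 + 0.078 + 0.025 = 0.195; P(Education=Bach | Income=Q1) = 0.078/0.195 = 0.4000.
P(Income=Q4) = 0.063 + 0.067 + 0.031 + 0.066 = 0.227; P(Education=Bach | Income=Q4) = 0.031/0.227 = 0.1366.
Difference = 0.263.

0.263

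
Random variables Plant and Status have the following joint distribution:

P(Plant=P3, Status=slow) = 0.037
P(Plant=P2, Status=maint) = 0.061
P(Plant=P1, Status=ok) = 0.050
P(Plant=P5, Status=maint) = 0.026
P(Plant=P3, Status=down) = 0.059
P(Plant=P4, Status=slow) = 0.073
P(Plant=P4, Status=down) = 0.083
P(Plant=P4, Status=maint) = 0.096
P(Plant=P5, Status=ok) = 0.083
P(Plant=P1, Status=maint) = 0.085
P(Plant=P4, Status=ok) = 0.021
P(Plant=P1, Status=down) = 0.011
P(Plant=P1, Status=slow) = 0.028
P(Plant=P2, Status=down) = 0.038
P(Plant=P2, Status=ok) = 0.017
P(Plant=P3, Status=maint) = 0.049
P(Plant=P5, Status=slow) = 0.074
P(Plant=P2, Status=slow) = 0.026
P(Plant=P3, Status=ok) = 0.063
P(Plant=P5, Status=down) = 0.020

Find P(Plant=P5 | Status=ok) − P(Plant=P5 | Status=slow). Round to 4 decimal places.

P(Status=ok) = 0.050 + 0.017 + 0.063 + 0.021 + 0.083 = 0.234; P(Plant=P5 | Status=ok) = 0.083/0.234 = 0.35470.
P(Status=slow) = 0.028 + 0.026 + 0.037 + 0.073 + 0.074 = 0.238; P(Plant=P5 | Status=slow) = 0.074/0.238 = 0.31092.
Difference = 0.0438.

0.0438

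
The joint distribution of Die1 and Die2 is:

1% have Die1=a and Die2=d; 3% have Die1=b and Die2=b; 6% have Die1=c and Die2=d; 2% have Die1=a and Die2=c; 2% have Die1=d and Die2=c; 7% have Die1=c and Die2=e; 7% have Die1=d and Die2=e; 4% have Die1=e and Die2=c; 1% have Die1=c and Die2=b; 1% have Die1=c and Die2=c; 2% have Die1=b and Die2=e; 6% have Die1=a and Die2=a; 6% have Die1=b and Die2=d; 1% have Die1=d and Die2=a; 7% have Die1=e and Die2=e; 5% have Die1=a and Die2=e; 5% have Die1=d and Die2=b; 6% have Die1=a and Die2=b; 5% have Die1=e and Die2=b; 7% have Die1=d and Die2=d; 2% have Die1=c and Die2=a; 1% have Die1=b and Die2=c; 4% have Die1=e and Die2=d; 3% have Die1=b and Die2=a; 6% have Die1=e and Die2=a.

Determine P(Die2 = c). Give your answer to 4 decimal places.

0.1000

P(Die2=c) = 0.02 + 0.01 + 0.01 + 0.02 + 0.04 = 0.10.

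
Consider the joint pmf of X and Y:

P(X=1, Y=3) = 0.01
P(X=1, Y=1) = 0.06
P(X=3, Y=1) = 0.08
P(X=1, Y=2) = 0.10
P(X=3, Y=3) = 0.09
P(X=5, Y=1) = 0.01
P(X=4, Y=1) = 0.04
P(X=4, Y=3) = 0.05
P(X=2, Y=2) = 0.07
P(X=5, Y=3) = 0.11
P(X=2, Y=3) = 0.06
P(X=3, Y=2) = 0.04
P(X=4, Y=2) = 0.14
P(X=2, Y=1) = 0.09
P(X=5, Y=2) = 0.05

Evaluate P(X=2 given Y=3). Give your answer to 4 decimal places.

P(Y=3) = 0.01 + 0.06 + 0.09 + 0.05 + 0.11 = 0.32.
P(X=2 | Y=3) = 0.06/0.32 = 0.1875.

0.1875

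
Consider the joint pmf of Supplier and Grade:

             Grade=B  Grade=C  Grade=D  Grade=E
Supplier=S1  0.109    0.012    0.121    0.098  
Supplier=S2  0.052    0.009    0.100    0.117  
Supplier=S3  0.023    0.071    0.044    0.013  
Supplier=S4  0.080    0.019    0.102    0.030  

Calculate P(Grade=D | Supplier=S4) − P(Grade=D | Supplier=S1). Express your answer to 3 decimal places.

0.086

P(Supplier=S4) = 0.080 + 0.019 + 0.102 + 0.030 = 0.231; P(Grade=D | Supplier=S4) = 0.102/0.231 = 0.4416.
P(Supplier=S1) = 0.109 + 0.012 + 0.121 + 0.098 = 0.340; P(Grade=D | Supplier=S1) = 0.121/0.340 = 0.3559.
Difference = 0.086.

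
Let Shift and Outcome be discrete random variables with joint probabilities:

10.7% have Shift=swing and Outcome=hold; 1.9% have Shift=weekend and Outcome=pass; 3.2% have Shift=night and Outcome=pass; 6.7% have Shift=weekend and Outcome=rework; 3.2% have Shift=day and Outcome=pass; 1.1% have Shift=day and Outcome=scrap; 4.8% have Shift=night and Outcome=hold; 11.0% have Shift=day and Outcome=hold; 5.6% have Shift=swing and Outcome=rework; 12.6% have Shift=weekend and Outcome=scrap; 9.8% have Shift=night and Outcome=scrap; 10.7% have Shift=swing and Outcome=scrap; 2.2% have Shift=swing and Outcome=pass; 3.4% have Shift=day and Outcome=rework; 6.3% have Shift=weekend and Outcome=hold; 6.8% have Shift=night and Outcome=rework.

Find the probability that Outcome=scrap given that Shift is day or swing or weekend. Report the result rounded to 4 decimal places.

P(Shift=day) = 0.032 + 0.034 + 0.011 + 0.110 = 0.187.
P(Shift=swing) = 0.022 + 0.056 + 0.107 + 0.107 = 0.292.
P(Shift=weekend) = 0.019 + 0.067 + 0.126 + 0.063 = 0.275.
P(Shift ∈ {day, swing, weekend}) = 0.187 + 0.292 + 0.275 = 0.754; P(Outcome=scrap, Shift ∈ {day, swing, weekend}) = 0.011 + 0.107 + 0.126 = 0.244.
P(Outcome=scrap | Shift ∈ {day, swing, weekend}) = 0.244/0.754 = 0.3236.

0.3236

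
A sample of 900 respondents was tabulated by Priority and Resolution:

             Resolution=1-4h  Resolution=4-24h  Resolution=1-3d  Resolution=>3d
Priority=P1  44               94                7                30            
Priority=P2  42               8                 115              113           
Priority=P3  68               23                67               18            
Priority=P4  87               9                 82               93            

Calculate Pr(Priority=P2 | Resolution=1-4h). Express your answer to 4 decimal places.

0.1743

Total with Resolution=1-4h: 44 + 42 + 68 + 87 = 241.
P(Priority=P2 | Resolution=1-4h) = 42/241 = 0.1743.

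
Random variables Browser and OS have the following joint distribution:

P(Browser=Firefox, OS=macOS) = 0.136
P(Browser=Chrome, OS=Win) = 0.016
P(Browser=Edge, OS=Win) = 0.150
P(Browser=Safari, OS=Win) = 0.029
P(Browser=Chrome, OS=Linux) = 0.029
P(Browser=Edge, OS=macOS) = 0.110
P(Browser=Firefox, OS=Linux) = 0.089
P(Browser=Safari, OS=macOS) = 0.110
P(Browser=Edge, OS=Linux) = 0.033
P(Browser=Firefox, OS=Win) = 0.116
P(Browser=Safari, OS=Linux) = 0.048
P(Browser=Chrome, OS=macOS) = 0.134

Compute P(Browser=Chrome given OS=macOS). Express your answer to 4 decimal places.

0.2735

P(OS=macOS) = 0.134 + 0.136 + 0.110 + 0.110 = 0.490.
P(Browser=Chrome | OS=macOS) = 0.134/0.490 = 0.2735.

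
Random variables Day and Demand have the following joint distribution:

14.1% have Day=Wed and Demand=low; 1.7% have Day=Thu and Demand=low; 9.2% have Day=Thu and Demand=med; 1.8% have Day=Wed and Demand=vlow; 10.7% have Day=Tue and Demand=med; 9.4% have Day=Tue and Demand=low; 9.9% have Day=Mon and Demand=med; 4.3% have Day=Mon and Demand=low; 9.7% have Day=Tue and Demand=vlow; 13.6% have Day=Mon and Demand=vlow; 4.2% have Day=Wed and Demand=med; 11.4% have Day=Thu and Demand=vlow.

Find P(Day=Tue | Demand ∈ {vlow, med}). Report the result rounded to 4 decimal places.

P(Demand=vlow) = 0.136 + 0.097 + 0.018 + 0.114 = 0.365.
P(Demand=med) = 0.099 + 0.107 + 0.042 + 0.092 = 0.340.
P(Demand ∈ {vlow, med}) = 0.365 + 0.340 = 0.705; P(Day=Tue, Demand ∈ {vlow, med}) = 0.097 + 0.107 = 0.204.
P(Day=Tue | Demand ∈ {vlow, med}) = 0.204/0.705 = 0.2894.

0.2894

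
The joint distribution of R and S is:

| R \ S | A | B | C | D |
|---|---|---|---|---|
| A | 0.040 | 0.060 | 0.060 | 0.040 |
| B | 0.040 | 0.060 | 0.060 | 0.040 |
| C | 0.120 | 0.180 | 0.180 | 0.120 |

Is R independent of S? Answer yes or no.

yes

Every cell satisfies P(R,S) = P(R)·P(S). For instance P(R=A) = 0.200, P(S=A) = 0.200, and 0.200×0.200 = 0.040 matches the joint entry. So R and S are independent.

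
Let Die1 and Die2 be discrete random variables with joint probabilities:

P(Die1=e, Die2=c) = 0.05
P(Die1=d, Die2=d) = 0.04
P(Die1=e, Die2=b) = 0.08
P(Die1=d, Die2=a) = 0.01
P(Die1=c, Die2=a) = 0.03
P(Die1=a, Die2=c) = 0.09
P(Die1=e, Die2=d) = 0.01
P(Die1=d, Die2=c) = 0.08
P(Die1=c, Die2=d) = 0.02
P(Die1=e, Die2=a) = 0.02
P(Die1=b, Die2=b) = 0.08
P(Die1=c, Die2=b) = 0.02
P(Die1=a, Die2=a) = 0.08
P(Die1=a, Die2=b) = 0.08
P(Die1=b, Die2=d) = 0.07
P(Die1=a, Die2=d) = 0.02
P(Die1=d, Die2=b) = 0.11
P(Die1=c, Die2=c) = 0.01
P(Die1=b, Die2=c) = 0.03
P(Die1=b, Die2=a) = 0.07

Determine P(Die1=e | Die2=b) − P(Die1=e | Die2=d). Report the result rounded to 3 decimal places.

0.154

P(Die2=b) = 0.08 + 0.08 + 0.02 + 0.11 + 0.08 = 0.37; P(Die1=e | Die2=b) = 0.08/0.37 = 0.2162.
P(Die2=d) = 0.02 + 0.07 + 0.02 + 0.04 + 0.01 = 0.16; P(Die1=e | Die2=d) = 0.01/0.16 = 0.0625.
Difference = 0.154.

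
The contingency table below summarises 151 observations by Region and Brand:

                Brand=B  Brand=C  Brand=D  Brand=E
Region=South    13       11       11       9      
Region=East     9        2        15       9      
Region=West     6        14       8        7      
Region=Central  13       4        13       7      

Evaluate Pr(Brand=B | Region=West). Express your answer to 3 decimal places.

Total with Region=West: 6 + 14 + 8 + 7 = 35.
P(Brand=B | Region=West) = 6/35 = 0.171.

0.171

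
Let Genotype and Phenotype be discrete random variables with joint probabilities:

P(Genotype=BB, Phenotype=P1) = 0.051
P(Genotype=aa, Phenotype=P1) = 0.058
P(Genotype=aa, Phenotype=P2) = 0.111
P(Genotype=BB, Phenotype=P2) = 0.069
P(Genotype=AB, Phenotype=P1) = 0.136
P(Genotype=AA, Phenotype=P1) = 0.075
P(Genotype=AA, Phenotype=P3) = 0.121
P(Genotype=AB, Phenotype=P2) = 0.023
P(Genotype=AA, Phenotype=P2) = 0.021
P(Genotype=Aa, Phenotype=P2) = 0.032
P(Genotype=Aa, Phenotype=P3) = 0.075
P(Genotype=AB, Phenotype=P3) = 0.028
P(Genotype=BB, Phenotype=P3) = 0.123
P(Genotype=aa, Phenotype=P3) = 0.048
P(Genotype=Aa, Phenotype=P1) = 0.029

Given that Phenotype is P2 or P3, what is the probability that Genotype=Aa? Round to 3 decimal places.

0.164

P(Phenotype=P2) = 0.021 + 0.032 + 0.111 + 0.023 + 0.069 = 0.256.
P(Phenotype=P3) = 0.121 + 0.075 + 0.048 + 0.028 + 0.123 = 0.395.
P(Phenotype ∈ {P2, P3}) = 0.256 + 0.395 = 0.651; P(Genotype=Aa, Phenotype ∈ {P2, P3}) = 0.032 + 0.075 = 0.107.
P(Genotype=Aa | Phenotype ∈ {P2, P3}) = 0.107/0.651 = 0.164.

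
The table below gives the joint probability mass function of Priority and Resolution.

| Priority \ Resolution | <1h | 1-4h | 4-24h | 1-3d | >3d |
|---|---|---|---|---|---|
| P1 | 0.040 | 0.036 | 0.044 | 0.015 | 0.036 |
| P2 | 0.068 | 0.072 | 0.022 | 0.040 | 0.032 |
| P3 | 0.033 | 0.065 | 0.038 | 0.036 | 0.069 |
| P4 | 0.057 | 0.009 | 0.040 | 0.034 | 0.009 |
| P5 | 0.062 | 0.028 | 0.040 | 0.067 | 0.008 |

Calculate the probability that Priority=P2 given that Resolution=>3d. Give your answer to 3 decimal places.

0.208

P(Resolution=>3d) = 0.036 + 0.032 + 0.069 + 0.009 + 0.008 = 0.154.
P(Priority=P2 | Resolution=>3d) = 0.032/0.154 = 0.208.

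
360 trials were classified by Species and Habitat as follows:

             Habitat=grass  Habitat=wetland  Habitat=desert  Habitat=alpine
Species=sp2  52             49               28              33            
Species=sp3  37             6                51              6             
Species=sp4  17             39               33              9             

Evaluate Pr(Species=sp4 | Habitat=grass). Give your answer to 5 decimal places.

Total with Habitat=grass: 52 + 37 + 17 = 106.
P(Species=sp4 | Habitat=grass) = 17/106 = 0.16038.

0.16038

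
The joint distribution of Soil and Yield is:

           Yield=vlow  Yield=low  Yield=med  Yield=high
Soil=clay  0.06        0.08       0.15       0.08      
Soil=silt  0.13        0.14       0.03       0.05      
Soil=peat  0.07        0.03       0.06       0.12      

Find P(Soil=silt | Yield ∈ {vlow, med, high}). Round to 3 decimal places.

P(Yield=vlow) = 0.06 + 0.13 + 0.07 = 0.26.
P(Yield=med) = 0.15 + 0.03 + 0.06 = 0.24.
P(Yield=high) = 0.08 + 0.05 + 0.12 = 0.25.
P(Yield ∈ {vlow, med, high}) = 0.26 + 0.24 + 0.25 = 0.75; P(Soil=silt, Yield ∈ {vlow, med, high}) = 0.13 + 0.03 + 0.05 = 0.21.
P(Soil=silt | Yield ∈ {vlow, med, high}) = 0.21/0.75 = 0.280.

0.280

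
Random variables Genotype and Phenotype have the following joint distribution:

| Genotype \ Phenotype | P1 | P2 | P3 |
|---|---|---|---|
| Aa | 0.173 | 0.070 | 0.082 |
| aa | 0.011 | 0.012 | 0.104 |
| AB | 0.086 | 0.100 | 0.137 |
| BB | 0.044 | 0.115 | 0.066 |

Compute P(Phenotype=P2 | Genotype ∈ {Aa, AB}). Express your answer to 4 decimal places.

0.2623

P(Genotype=Aa) = 0.173 + 0.070 + 0.082 = 0.325.
P(Genotype=AB) = 0.086 + 0.100 + 0.137 = 0.323.
P(Genotype ∈ {Aa, AB}) = 0.325 + 0.323 = 0.648; P(Phenotype=P2, Genotype ∈ {Aa, AB}) = 0.070 + 0.100 = 0.170.
P(Phenotype=P2 | Genotype ∈ {Aa, AB}) = 0.170/0.648 = 0.2623.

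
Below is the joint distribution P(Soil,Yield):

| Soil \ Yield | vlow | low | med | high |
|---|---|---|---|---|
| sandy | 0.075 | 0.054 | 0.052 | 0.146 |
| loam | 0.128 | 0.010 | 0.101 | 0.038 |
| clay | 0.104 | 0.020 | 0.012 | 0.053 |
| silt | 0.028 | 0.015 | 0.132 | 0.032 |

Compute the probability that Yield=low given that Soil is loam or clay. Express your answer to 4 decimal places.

P(Soil=loam) = 0.128 + 0.010 + 0.101 + 0.038 = 0.277.
P(Soil=clay) = 0.104 + 0.020 + 0.012 + 0.053 = 0.189.
P(Soil ∈ {loam, clay}) = 0.277 + 0.189 = 0.466; P(Yield=low, Soil ∈ {loam, clay}) = 0.010 + 0.020 = 0.030.
P(Yield=low | Soil ∈ {loam, clay}) = 0.030/0.466 = 0.0644.

0.0644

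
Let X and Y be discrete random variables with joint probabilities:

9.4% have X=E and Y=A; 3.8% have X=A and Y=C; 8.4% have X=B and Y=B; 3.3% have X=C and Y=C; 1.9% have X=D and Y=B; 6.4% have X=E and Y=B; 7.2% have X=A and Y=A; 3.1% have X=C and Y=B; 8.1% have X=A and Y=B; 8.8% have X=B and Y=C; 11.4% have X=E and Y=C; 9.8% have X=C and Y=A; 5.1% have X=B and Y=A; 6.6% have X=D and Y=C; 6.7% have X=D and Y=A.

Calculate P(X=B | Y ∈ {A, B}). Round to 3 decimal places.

P(Y=A) = 0.072 + 0.051 + 0.098 + 0.067 + 0.094 = 0.382.
P(Y=B) = 0.081 + 0.084 + 0.031 + 0.019 + 0.064 = 0.279.
P(Y ∈ {A, B}) = 0.382 + 0.279 = 0.661; P(X=B, Y ∈ {A, B}) = 0.051 + 0.084 = 0.135.
P(X=B | Y ∈ {A, B}) = 0.135/0.661 = 0.204.

0.204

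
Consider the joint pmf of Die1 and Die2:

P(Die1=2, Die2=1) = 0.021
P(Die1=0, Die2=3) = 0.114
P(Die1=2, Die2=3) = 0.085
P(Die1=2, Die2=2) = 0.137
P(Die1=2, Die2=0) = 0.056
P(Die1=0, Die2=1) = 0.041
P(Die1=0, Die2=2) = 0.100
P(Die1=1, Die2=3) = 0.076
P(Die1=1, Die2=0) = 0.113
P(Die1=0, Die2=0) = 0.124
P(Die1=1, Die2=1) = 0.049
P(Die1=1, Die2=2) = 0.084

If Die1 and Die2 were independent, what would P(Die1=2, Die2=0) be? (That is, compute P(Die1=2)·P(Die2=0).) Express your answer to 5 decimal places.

P(Die1=2) = 0.056 + 0.021 + 0.137 + 0.085 = 0.299.
P(Die2=0) = 0.124 + 0.113 + 0.056 = 0.293.
Product: 0.299 × 0.293 = 0.08761.

0.08761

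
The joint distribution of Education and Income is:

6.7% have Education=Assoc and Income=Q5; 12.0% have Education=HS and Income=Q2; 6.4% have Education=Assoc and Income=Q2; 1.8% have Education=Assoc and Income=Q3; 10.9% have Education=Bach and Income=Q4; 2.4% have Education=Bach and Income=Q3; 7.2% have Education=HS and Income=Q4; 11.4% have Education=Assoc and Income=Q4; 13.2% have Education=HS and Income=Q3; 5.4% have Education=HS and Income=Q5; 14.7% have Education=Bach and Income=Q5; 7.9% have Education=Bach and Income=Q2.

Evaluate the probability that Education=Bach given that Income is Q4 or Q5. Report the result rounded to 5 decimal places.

P(Income=Q4) = 0.072 + 0.114 + 0.109 = 0.295.
P(Income=Q5) = 0.054 + 0.067 + 0.147 = 0.268.
P(Income ∈ {Q4, Q5}) = 0.295 + 0.268 = 0.563; P(Education=Bach, Income ∈ {Q4, Q5}) = 0.109 + 0.147 = 0.256.
P(Education=Bach | Income ∈ {Q4, Q5}) = 0.256/0.563 = 0.45471.

0.45471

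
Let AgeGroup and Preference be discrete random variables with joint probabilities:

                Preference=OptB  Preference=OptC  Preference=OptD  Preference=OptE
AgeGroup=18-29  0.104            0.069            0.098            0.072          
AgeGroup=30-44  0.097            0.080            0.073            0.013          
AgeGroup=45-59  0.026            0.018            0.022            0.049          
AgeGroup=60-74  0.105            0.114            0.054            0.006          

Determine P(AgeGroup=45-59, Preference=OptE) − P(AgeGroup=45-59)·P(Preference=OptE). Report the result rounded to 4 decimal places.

0.0329

P(AgeGroup=45-59) = 0.026 + 0.018 + 0.022 + 0.049 = 0.115.
P(Preference=OptE) = 0.072 + 0.013 + 0.049 + 0.006 = 0.140.
P(AgeGroup=45-59, Preference=OptE) − P(AgeGroup=45-59)P(Preference=OptE) = 0.049 − 0.115×0.140 = 0.0329.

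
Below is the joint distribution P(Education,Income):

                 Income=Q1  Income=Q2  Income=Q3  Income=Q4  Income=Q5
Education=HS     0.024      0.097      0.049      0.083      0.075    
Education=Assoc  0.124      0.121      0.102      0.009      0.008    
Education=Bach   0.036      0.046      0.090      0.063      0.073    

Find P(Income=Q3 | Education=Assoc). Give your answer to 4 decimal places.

0.2802

P(Education=Assoc) = 0.124 + 0.121 + 0.102 + 0.009 + 0.008 = 0.364.
P(Income=Q3 | Education=Assoc) = 0.102/0.364 = 0.2802.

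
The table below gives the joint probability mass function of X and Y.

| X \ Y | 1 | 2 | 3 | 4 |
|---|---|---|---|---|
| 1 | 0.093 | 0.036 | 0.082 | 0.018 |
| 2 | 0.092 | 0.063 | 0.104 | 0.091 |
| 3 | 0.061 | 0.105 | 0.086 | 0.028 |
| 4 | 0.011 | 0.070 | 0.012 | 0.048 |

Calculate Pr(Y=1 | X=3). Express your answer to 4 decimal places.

P(X=3) = 0.061 + 0.105 + 0.086 + 0.028 = 0.280.
P(Y=1 | X=3) = 0.061/0.280 = 0.2179.

0.2179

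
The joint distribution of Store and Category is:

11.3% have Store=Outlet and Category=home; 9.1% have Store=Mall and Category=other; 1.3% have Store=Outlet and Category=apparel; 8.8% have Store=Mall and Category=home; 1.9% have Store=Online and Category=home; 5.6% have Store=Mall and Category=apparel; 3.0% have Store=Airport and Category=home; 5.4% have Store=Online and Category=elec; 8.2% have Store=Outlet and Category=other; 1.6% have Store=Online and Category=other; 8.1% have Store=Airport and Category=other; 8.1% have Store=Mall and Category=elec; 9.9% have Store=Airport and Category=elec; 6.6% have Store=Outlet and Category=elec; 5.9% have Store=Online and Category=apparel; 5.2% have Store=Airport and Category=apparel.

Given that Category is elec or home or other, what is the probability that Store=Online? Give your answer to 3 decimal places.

P(Category=elec) = 0.081 + 0.099 + 0.066 + 0.054 = 0.300.
P(Category=home) = 0.088 + 0.030 + 0.113 + 0.019 = 0.250.
P(Category=other) = 0.091 + 0.081 + 0.082 + 0.016 = 0.270.
P(Category ∈ {elec, home, other}) = 0.300 + 0.250 + 0.270 = 0.820; P(Store=Online, Category ∈ {elec, home, other}) = 0.054 + 0.019 + 0.016 = 0.089.
P(Store=Online | Category ∈ {elec, home, other}) = 0.089/0.820 = 0.109.

0.109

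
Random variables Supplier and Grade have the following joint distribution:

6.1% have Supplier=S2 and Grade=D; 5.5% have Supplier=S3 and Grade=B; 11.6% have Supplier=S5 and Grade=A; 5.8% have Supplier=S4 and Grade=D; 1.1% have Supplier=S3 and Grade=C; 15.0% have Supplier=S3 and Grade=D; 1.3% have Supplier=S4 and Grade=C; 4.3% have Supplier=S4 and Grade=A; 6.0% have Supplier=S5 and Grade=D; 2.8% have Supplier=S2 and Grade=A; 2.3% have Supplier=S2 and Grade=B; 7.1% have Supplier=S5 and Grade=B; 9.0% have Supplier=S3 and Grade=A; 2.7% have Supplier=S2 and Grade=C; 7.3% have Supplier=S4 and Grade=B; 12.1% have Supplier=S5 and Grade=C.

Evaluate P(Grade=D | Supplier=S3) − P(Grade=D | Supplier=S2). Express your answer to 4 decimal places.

P(Supplier=S3) = 0.090 + 0.055 + 0.011 + 0.150 = 0.306; P(Grade=D | Supplier=S3) = 0.150/0.306 = 0.49020.
P(Supplier=S2) = 0.028 + 0.023 + 0.027 + 0.061 = 0.139; P(Grade=D | Supplier=S2) = 0.061/0.139 = 0.43885.
Difference = 0.0513.

0.0513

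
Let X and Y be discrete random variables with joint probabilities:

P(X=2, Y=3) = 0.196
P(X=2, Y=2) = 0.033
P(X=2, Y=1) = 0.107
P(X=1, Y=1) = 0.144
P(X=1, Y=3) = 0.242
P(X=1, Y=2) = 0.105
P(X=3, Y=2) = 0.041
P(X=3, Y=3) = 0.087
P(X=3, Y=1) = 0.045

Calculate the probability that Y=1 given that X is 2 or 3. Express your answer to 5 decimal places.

P(X=2) = 0.107 + 0.033 + 0.196 = 0.336.
P(X=3) = 0.045 + 0.041 + 0.087 = 0.173.
P(X ∈ {2, 3}) = 0.336 + 0.173 = 0.509; P(Y=1, X ∈ {2, 3}) = 0.107 + 0.045 = 0.152.
P(Y=1 | X ∈ {2, 3}) = 0.152/0.509 = 0.29862.

0.29862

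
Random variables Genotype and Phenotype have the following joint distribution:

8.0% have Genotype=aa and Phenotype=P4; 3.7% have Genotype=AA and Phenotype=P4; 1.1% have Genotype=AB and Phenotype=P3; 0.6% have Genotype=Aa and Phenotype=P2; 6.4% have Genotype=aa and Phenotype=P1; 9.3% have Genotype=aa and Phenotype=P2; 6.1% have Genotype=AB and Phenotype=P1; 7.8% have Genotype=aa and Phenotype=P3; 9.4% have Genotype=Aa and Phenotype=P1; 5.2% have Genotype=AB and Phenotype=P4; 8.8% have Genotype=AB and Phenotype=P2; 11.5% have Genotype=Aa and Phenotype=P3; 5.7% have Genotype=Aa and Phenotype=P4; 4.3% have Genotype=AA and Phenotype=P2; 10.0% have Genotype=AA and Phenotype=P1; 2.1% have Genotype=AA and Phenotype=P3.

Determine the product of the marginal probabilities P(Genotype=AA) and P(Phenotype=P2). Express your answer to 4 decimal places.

P(Genotype=AA) = 0.100 + 0.043 + 0.021 + 0.037 = 0.201.
P(Phenotype=P2) = 0.043 + 0.006 + 0.093 + 0.088 = 0.230.
Product: 0.201 × 0.230 = 0.0462.

0.0462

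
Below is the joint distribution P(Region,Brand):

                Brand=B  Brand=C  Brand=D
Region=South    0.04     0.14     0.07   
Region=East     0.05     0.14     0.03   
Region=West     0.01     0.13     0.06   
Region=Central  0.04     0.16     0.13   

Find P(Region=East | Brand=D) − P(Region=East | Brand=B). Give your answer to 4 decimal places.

-0.2537

P(Brand=D) = 0.07 + 0.03 + 0.06 + 0.13 = 0.29; P(Region=East | Brand=D) = 0.03/0.29 = 0.10345.
P(Brand=B) = 0.04 + 0.05 + 0.01 + 0.04 = 0.14; P(Region=East | Brand=B) = 0.05/0.14 = 0.35714.
Difference = -0.2537.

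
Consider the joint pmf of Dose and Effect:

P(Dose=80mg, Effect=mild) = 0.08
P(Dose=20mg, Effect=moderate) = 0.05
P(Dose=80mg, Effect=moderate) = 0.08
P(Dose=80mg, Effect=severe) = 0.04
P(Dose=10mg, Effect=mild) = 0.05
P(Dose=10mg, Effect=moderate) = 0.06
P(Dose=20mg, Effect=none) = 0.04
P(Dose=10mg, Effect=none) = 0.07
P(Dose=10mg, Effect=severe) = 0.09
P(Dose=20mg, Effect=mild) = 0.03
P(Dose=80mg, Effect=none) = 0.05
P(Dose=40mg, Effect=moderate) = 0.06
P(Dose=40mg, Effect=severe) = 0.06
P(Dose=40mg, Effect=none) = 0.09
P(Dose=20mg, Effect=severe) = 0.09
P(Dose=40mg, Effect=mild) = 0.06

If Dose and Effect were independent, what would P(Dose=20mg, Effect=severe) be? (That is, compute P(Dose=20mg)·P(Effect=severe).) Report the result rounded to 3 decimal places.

0.059

P(Dose=20mg) = 0.04 + 0.03 + 0.05 + 0.09 = 0.21.
P(Effect=severe) = 0.09 + 0.09 + 0.06 + 0.04 = 0.28.
Product: 0.21 × 0.28 = 0.059.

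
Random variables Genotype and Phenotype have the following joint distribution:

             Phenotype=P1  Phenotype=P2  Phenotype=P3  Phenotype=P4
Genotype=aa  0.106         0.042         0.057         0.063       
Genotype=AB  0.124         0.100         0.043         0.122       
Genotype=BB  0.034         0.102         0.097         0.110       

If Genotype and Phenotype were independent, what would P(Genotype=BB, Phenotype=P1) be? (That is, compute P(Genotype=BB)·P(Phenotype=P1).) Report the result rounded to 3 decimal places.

P(Genotype=BB) = 0.034 + 0.102 + 0.097 + 0.110 = 0.343.
P(Phenotype=P1) = 0.106 + 0.124 + 0.034 = 0.264.
Product: 0.343 × 0.264 = 0.091.

0.091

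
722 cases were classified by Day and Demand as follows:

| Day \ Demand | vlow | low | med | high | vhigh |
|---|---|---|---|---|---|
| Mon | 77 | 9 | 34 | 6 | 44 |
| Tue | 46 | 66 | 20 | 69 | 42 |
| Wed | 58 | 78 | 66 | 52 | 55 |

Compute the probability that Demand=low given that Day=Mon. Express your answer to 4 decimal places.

0.0529

Total with Day=Mon: 77 + 9 + 34 + 6 + 44 = 170.
P(Demand=low | Day=Mon) = 9/170 = 0.0529.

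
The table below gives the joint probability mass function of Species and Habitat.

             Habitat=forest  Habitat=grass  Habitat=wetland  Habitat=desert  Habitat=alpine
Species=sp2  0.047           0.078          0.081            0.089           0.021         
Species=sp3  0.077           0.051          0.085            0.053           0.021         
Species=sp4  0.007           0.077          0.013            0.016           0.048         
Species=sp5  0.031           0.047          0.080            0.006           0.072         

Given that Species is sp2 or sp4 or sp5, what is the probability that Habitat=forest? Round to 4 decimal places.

0.1192

P(Species=sp2) = 0.047 + 0.078 + 0.081 + 0.089 + 0.021 = 0.316.
P(Species=sp4) = 0.007 + 0.077 + 0.013 + 0.016 + 0.048 = 0.161.
P(Species=sp5) = 0.031 + 0.047 + 0.080 + 0.006 + 0.072 = 0.236.
P(Species ∈ {sp2, sp4, sp5}) = 0.316 + 0.161 + 0.236 = 0.713; P(Habitat=forest, Species ∈ {sp2, sp4, sp5}) = 0.047 + 0.007 + 0.031 = 0.085.
P(Habitat=forest | Species ∈ {sp2, sp4, sp5}) = 0.085/0.713 = 0.1192.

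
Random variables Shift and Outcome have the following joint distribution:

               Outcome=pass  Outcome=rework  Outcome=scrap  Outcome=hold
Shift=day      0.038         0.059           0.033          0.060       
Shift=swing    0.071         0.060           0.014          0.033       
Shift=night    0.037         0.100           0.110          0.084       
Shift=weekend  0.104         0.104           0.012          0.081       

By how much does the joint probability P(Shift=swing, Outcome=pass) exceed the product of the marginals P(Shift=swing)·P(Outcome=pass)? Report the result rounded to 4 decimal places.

P(Shift=swing) = 0.071 + 0.060 + 0.014 + 0.033 = 0.178.
P(Outcome=pass) = 0.038 + 0.071 + 0.037 + 0.104 = 0.250.
P(Shift=swing, Outcome=pass) − P(Shift=swing)P(Outcome=pass) = 0.071 − 0.178×0.250 = 0.0265.

0.0265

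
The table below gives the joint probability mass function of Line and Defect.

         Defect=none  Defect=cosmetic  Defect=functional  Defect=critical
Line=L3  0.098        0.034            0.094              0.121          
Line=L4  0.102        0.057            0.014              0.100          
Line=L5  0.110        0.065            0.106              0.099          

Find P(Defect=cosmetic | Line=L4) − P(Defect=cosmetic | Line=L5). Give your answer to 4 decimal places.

0.0377

P(Line=L4) = 0.102 + 0.057 + 0.014 + 0.100 = 0.273; P(Defect=cosmetic | Line=L4) = 0.057/0.273 = 0.20879.
P(Line=L5) = 0.110 + 0.065 + 0.106 + 0.099 = 0.380; P(Defect=cosmetic | Line=L5) = 0.065/0.380 = 0.17105.
Difference = 0.0377.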